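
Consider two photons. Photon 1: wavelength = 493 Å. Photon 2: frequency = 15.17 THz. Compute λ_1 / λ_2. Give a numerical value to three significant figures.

λ_1 = 4.930 × 10^-8 m (from wavelength = 493 Å, via λ given directly).
λ_2 = 1.976 × 10^-5 m (from frequency = 15.17 THz, via λ = c/f).
Ratio = 4.930 × 10^-8 / 1.976 × 10^-5 = 2.49 × 10^-3.

2.49 × 10^-3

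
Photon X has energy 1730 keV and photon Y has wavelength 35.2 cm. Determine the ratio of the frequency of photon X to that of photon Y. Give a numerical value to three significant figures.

f_X = 4.183e20 Hz (from energy = 1730 keV, via f = E/h).
f_Y = 8.517e8 Hz (from wavelength = 35.2 cm, via f = c/λ).
Ratio = 4.183e20 / 8.517e8 = 4.91e11.

4.91e11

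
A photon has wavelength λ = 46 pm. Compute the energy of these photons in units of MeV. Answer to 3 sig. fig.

Take h = 6.62607015e-34 J·s, c = 2.99792458e8 m/s, 1 eV = 1.602176634e-19 J.
Convert to SI: λ = 46 pm = 4.6e-11 m.
For a photon E = hc/λ, so E = 4.318e-15 J.
Converting to MeV: E = 0.02695 MeV ≈ 0.0270 MeV.

0.0270 MeV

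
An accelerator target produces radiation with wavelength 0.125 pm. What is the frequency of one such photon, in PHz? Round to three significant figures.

In SI units: λ = 0.125 pm = 1.25·10^-13 m.
The photon relation is f = c/λ, giving f = 2.398·10^21 Hz.
Converting to PHz: f = 2.398·10^6 PHz ≈ 2.40·10^6 PHz.

2.40·10^6 PHz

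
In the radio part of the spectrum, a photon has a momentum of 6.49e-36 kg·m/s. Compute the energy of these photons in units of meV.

1.21e-5 meV

(c = 2.99792458e8 m/s, 1 eV = 1.602176634e-19 J.)
The photon relation is E = pc, giving E = 1.946e-27 J.
Converting to meV: E = 1.214e-5 meV ≈ 1.21e-5 meV.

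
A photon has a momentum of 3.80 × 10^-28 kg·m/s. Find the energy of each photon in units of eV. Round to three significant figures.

For a photon E = pc, so E = 1.139 × 10^-19 J.
Converting to eV: E = 0.7110 eV ≈ 0.711 eV.

0.711 eV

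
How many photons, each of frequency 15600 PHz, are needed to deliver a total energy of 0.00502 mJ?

4.86 × 10^8 photons

Per-photon energy: E = 1.034 × 10^-14 J (from frequency = 15600 PHz).
N = E_total / E_photon = 5.02 × 10^-6 J / 1.034 × 10^-14 J = 4.86 × 10^8.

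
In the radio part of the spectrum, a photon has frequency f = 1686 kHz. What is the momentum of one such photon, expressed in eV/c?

6.97·10^-9 eV/c

First convert: f = 1686 kHz = 1.686·10^6 Hz.
The photon relation is p = hf/c, giving p = 3.726·10^-36 kg·m/s.
Converting to eV/c: p = 6.973·10^-9 eV/c ≈ 6.97·10^-9 eV/c.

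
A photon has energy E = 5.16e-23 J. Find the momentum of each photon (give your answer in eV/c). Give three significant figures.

Take c = 2.99792458e8 m/s, 1 eV = 1.602176634e-19 J.
For a photon p = E/c, so p = 1.721e-31 kg·m/s.
Converting to eV/c: p = 3.221e-4 eV/c ≈ 3.22e-4 eV/c.

3.22e-4 eV/c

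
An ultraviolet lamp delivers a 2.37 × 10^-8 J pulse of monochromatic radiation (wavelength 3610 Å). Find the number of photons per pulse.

Per-photon energy: E = 5.503 × 10^-19 J (from wavelength = 3610 Å).
N = E_total / E_photon = 2.37 × 10^-8 J / 5.503 × 10^-19 J = 4.31 × 10^10.

4.31 × 10^10 photons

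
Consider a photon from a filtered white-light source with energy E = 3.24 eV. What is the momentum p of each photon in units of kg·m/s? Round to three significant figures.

1.73 × 10^-27 kg·m/s

First convert: E = 3.24 eV = 5.1911 × 10^-19 J.
Since p = E/c for a photon, p = 1.732 × 10^-27 kg·m/s.
So p ≈ 1.73 × 10^-27 kg·m/s.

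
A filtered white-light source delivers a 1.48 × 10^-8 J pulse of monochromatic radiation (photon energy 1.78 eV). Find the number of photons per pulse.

5.19 × 10^10 photons

Per-photon energy: E = 2.852 × 10^-19 J (from energy = 1.78 eV).
N = E_total / E_photon = 1.48 × 10^-8 J / 2.852 × 10^-19 J = 5.19 × 10^10.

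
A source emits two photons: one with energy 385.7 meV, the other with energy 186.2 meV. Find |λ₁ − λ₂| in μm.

Using λ = hc/E: λ₁ = 3.2145 × 10^-6 m, λ₂ = 6.6587 × 10^-6 m.
|Δλ| = |3.2145 × 10^-6 − 6.6587 × 10^-6| = 3.44 × 10^-6 m = 3.44 μm.

3.44 μm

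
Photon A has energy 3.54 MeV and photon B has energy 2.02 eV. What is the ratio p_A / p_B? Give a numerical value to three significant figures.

1.75 × 10^6

p_A = 1.892 × 10^-21 kg·m/s (from energy = 3.54 MeV, via p = E/c).
p_B = 1.080 × 10^-27 kg·m/s (from energy = 2.02 eV, via p = E/c).
Ratio = 1.892 × 10^-21 / 1.080 × 10^-27 = 1.75 × 10^6.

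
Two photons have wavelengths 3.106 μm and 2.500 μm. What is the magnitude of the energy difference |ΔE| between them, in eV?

Using E = hc/λ: E₁ = 6.3955e-20 J, E₂ = 7.9458e-20 J.
|ΔE| = |6.3955e-20 − 7.9458e-20| = 1.55e-20 J = 0.0968 eV.

0.0968 eV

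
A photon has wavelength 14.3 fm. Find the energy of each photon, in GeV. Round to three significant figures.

Take h = 6.62607015e-34 J·s, c = 2.99792458e8 m/s, 1 eV = 1.602176634e-19 J.
First convert: λ = 14.3 fm = 1.43e-14 m.
The photon relation is E = hc/λ, giving E = 1.389e-11 J.
Converting to GeV: E = 0.08670 GeV ≈ 0.0867 GeV.

0.0867 GeV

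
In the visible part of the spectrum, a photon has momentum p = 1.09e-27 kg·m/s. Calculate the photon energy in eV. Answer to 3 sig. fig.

Use c = 2.99792458e8 m/s, 1 eV = 1.602176634e-19 J.
Apply E = pc: E = 3.268e-19 J.
Converting to eV: E = 2.040 eV ≈ 2.04 eV.

2.04 eV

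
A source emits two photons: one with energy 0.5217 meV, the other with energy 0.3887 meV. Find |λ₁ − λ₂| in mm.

Using λ = hc/E: λ₁ = 0.0023765 m, λ₂ = 0.0031897 m.
|Δλ| = |0.0023765 − 0.0031897| = 8.13 × 10^-4 m = 0.813 mm.

0.813 mm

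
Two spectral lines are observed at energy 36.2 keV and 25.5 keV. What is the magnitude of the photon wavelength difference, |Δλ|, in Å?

0.144 Å

Using λ = hc/E: λ₁ = 3.425 × 10^-11 m, λ₂ = 4.862 × 10^-11 m.
|Δλ| = |3.425 × 10^-11 − 4.862 × 10^-11| = 1.44 × 10^-11 m = 0.144 Å.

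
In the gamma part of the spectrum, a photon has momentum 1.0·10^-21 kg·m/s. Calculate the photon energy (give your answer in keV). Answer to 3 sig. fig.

1870 keV

Apply E = pc: E = 2.998·10^-13 J.
Converting to keV: E = 1871 keV ≈ 1870 keV.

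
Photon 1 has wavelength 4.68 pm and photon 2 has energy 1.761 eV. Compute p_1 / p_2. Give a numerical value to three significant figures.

1.50e5

p_1 = 1.416e-22 kg·m/s (from wavelength = 4.68 pm, via p = h/λ).
p_2 = 9.411e-28 kg·m/s (from energy = 1.761 eV, via p = E/c).
Ratio = 1.416e-22 / 9.411e-28 = 1.50e5.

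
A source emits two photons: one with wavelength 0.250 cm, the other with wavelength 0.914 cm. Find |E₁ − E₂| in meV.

Using E = hc/λ: E₁ = 7.946·10^-23 J, E₂ = 2.173·10^-23 J.
|ΔE| = |7.946·10^-23 − 2.173·10^-23| = 5.77·10^-23 J = 0.360 meV.

0.360 meV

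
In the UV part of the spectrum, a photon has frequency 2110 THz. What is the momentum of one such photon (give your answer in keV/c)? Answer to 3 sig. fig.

8.73·10^-3 keV/c

Take h = 6.62607015·10^-34 J·s, c = 2.99792458·10^8 m/s, 1 eV = 1.602176634·10^-19 J.
First convert: f = 2110 THz = 2.11·10^15 Hz.
Apply p = hf/c: p = 4.664·10^-27 kg·m/s.
Converting to keV/c: p = 0.008726 keV/c ≈ 8.73·10^-3 keV/c.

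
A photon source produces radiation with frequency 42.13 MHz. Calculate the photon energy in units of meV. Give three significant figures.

Convert to SI: f = 42.13 MHz = 4.213·10^7 Hz.
The photon relation is E = hf, giving E = 2.792·10^-26 J.
Converting to meV: E = 1.742·10^-4 meV ≈ 1.74·10^-4 meV.

1.74·10^-4 meV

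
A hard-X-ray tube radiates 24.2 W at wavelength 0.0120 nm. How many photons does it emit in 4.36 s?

6.37e15 photons

Total energy: E_total = P·t = 24.2 × 4.36 = 105.5 J.
Per-photon energy: E = 1.655e-14 J.
N = E_total / E_photon = 6.37e15.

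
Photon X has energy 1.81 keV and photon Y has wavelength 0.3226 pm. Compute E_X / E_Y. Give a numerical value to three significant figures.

E_X = 2.900 × 10^-16 J (from energy = 1.81 keV, via E given directly).
E_Y = 6.158 × 10^-13 J (from wavelength = 0.3226 pm, via E = hc/λ).
Ratio = 2.900 × 10^-16 / 6.158 × 10^-13 = 4.71 × 10^-4.

4.71 × 10^-4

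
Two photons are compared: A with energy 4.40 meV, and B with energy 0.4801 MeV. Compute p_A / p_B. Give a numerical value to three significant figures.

p_A = 2.351 × 10^-30 kg·m/s (from energy = 4.40 meV, via p = E/c).
p_B = 2.566 × 10^-22 kg·m/s (from energy = 0.4801 MeV, via p = E/c).
Ratio = 2.351 × 10^-30 / 2.566 × 10^-22 = 9.16 × 10^-9.

9.16 × 10^-9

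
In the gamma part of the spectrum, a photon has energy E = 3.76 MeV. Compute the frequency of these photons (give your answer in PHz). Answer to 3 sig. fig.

First convert: E = 3.76 MeV = 6.0242·10^-13 J.
The photon relation is f = E/h, giving f = 9.092·10^20 Hz.
Converting to PHz: f = 909200 PHz ≈ 9.09·10^5 PHz.

9.09·10^5 PHz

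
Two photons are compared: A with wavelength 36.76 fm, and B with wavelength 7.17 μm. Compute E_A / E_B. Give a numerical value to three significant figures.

E_A = 5.404 × 10^-12 J (from wavelength = 36.76 fm, via E = hc/λ).
E_B = 2.770 × 10^-20 J (from wavelength = 7.17 μm, via E = hc/λ).
Ratio = 5.404 × 10^-12 / 2.770 × 10^-20 = 1.95 × 10^8.

1.95 × 10^8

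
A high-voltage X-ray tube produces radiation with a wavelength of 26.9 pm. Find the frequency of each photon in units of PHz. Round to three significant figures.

1.11·10^4 PHz

In SI units: λ = 26.9 pm = 2.69·10^-11 m.
The photon relation is f = c/λ, giving f = 1.114·10^19 Hz.
Converting to PHz: f = 11140 PHz ≈ 1.11·10^4 PHz.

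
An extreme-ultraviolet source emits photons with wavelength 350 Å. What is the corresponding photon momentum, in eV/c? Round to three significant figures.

35.4 eV/c

(h = 6.62607015e-34 J·s, c = 2.99792458e8 m/s, 1 eV = 1.602176634e-19 J.)
Convert to SI: λ = 350 Å = 3.5e-8 m.
For a photon p = h/λ, so p = 1.893e-26 kg·m/s.
Converting to eV/c: p = 35.42 eV/c ≈ 35.4 eV/c.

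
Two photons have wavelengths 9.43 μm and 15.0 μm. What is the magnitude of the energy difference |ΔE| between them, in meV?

Using E = hc/λ: E₁ = 2.107·10^-20 J, E₂ = 1.324·10^-20 J.
|ΔE| = |2.107·10^-20 − 1.324·10^-20| = 7.82·10^-21 J = 48.8 meV.

48.8 meV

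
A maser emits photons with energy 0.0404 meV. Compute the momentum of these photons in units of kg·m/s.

2.16 × 10^-32 kg·m/s

First convert: E = 0.0404 meV = 6.4728 × 10^-24 J.
Since p = E/c for a photon, p = 2.159 × 10^-32 kg·m/s.
So p ≈ 2.16 × 10^-32 kg·m/s.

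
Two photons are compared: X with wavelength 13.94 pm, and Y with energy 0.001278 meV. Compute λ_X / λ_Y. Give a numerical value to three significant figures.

1.44e-11

λ_X = 1.394e-11 m (from wavelength = 13.94 pm, via λ given directly).
λ_Y = 0.9701 m (from energy = 0.001278 meV, via λ = hc/E).
Ratio = 1.394e-11 / 0.9701 = 1.44e-11.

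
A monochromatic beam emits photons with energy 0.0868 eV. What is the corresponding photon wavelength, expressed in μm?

14.3 μm

Take h = 6.62607015e-34 J·s, c = 2.99792458e8 m/s, 1 eV = 1.602176634e-19 J.
First convert: E = 0.0868 eV = 1.3907e-20 J.
Apply λ = hc/E: λ = 1.428e-5 m.
Converting to μm: λ = 14.28 μm ≈ 14.3 μm.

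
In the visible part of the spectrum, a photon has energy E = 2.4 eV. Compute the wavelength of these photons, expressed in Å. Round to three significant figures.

(h = 6.62607015 × 10^-34 J·s, c = 2.99792458 × 10^8 m/s, 1 eV = 1.602176634 × 10^-19 J.)
In SI units: E = 2.4 eV = 3.8452 × 10^-19 J.
Apply λ = hc/E: λ = 5.166 × 10^-7 m.
Converting to Å: λ = 5166 Å ≈ 5170 Å.

5170 Å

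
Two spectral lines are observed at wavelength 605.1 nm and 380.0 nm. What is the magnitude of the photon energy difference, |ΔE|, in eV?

Using E = hc/λ: E₁ = 3.2828 × 10^-19 J, E₂ = 5.2275 × 10^-19 J.
|ΔE| = |3.2828 × 10^-19 − 5.2275 × 10^-19| = 1.94 × 10^-19 J = 1.21 eV.

1.21 eV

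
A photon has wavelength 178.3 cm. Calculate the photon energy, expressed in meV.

(h = 6.62607015·10^-34 J·s, c = 2.99792458·10^8 m/s, 1 eV = 1.602176634·10^-19 J.)
In SI units: λ = 178.3 cm = 1.783 m.
Apply E = hc/λ: E = 1.114·10^-25 J.
Converting to meV: E = 6.954·10^-4 meV ≈ 6.95·10^-4 meV.

6.95·10^-4 meV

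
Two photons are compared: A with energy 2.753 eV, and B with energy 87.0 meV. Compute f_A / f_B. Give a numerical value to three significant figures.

31.6

f_A = 6.657 × 10^14 Hz (from energy = 2.753 eV, via f = E/h).
f_B = 2.104 × 10^13 Hz (from energy = 87.0 meV, via f = E/h).
Ratio = 6.657 × 10^14 / 2.104 × 10^13 = 31.6.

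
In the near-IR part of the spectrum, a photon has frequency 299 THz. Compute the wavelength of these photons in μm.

1.00 μm

In SI units: f = 299 THz = 2.99·10^14 Hz.
Since λ = c/f for a photon, λ = 1.003·10^-6 m.
Converting to μm: λ = 1.003 μm ≈ 1.00 μm.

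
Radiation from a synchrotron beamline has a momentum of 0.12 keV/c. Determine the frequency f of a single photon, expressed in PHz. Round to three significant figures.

(h = 6.62607015e-34 J·s, c = 2.99792458e8 m/s, 1 eV = 1.602176634e-19 J.)
Convert to SI: p = 0.12 keV/c = 6.4131e-26 kg·m/s.
The photon relation is f = pc/h, giving f = 2.902e16 Hz.
Converting to PHz: f = 29.02 PHz ≈ 29.0 PHz.

29.0 PHz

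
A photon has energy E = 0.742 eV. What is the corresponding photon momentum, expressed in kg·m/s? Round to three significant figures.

Take c = 2.99792458 × 10^8 m/s, 1 eV = 1.602176634 × 10^-19 J.
In SI units: E = 0.742 eV = 1.1888 × 10^-19 J.
For a photon p = E/c, so p = 3.965 × 10^-28 kg·m/s.
So p ≈ 3.97 × 10^-28 kg·m/s.

3.97 × 10^-28 kg·m/s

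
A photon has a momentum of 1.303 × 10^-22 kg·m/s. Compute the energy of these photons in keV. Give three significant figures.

(c = 2.99792458 × 10^8 m/s, 1 eV = 1.602176634 × 10^-19 J.)
Since E = pc for a photon, E = 3.906 × 10^-14 J.
Converting to keV: E = 243.8 keV ≈ 244 keV.

244 keV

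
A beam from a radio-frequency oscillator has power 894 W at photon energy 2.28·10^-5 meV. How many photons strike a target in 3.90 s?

Total energy: E_total = P·t = 894 × 3.90 = 3487 J.
Per-photon energy: E = 3.653·10^-27 J.
N = E_total / E_photon = 9.54·10^29.

9.54·10^29 photons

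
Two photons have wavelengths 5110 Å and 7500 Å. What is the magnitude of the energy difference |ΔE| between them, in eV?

0.773 eV

Using E = hc/λ: E₁ = 3.887e-19 J, E₂ = 2.649e-19 J.
|ΔE| = |3.887e-19 − 2.649e-19| = 1.24e-19 J = 0.773 eV.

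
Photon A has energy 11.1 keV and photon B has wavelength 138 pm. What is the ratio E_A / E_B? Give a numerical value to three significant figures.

1.24

E_A = 1.778e-15 J (from energy = 11.1 keV, via E given directly).
E_B = 1.439e-15 J (from wavelength = 138 pm, via E = hc/λ).
Ratio = 1.778e-15 / 1.439e-15 = 1.24.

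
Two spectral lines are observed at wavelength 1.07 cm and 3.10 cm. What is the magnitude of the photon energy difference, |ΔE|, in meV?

0.0759 meV

Using E = hc/λ: E₁ = 1.856e-23 J, E₂ = 6.408e-24 J.
|ΔE| = |1.856e-23 − 6.408e-24| = 1.22e-23 J = 0.0759 meV.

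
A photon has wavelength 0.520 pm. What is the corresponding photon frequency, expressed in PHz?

5.77·10^5 PHz

Use c = 2.99792458·10^8 m/s.
In SI units: λ = 0.520 pm = 5.20·10^-13 m.
The photon relation is f = c/λ, giving f = 5.765·10^20 Hz.
Converting to PHz: f = 576500 PHz ≈ 5.77·10^5 PHz.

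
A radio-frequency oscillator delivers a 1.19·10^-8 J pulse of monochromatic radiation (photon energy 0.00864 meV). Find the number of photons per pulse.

Per-photon energy: E = 1.384·10^-24 J (from energy = 0.00864 meV).
N = E_total / E_photon = 1.19·10^-8 J / 1.384·10^-24 J = 8.60·10^15.

8.60·10^15 photons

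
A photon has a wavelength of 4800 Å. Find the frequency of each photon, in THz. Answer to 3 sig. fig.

625 THz

In SI units: λ = 4800 Å = 4.8 × 10^-7 m.
Apply f = c/λ: f = 6.246 × 10^14 Hz.
Converting to THz: f = 624.6 THz ≈ 625 THz.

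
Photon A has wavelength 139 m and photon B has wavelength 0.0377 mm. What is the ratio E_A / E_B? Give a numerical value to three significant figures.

E_A = 1.429e-27 J (from wavelength = 139 m, via E = hc/λ).
E_B = 5.269e-21 J (from wavelength = 0.0377 mm, via E = hc/λ).
Ratio = 1.429e-27 / 5.269e-21 = 2.71e-7.

2.71e-7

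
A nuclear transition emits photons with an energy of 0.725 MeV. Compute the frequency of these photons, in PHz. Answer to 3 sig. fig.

1.75e5 PHz

First convert: E = 0.725 MeV = 1.1616e-13 J.
For a photon f = E/h, so f = 1.753e20 Hz.
Converting to PHz: f = 175300 PHz ≈ 1.75e5 PHz.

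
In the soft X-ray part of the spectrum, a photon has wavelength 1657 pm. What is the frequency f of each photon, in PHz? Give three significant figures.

181 PHz

Convert to SI: λ = 1657 pm = 1.657 × 10^-9 m.
Apply f = c/λ: f = 1.809 × 10^17 Hz.
Converting to PHz: f = 180.9 PHz ≈ 181 PHz.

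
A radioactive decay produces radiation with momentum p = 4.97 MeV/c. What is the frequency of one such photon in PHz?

1.20 × 10^6 PHz

(h = 6.62607015 × 10^-34 J·s, c = 2.99792458 × 10^8 m/s, 1 eV = 1.602176634 × 10^-19 J.)
First convert: p = 4.97 MeV/c = 2.6561 × 10^-21 kg·m/s.
Since f = pc/h for a photon, f = 1.202 × 10^21 Hz.
Converting to PHz: f = 1.202 × 10^6 PHz ≈ 1.20 × 10^6 PHz.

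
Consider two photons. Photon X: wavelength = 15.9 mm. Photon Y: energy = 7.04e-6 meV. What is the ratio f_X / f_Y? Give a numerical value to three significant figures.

1.11e4

f_X = 1.885e10 Hz (from wavelength = 15.9 mm, via f = c/λ).
f_Y = 1.702e6 Hz (from energy = 7.04e-6 meV, via f = E/h).
Ratio = 1.885e10 / 1.702e6 = 1.11e4.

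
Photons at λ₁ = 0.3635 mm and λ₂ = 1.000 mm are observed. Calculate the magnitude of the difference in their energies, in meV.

Using E = hc/λ: E₁ = 5.4648 × 10^-22 J, E₂ = 1.9864 × 10^-22 J.
|ΔE| = |5.4648 × 10^-22 − 1.9864 × 10^-22| = 3.48 × 10^-22 J = 2.17 meV.

2.17 meV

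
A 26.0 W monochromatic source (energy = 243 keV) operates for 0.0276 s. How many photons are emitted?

1.84e13 photons

Total energy: E_total = P·t = 26.0 × 0.0276 = 0.7176 J.
Per-photon energy: E = 3.893e-14 J.
N = E_total / E_photon = 1.84e13.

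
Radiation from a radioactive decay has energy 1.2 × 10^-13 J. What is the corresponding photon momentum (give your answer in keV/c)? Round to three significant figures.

749 keV/c

Use c = 2.99792458 × 10^8 m/s, 1 eV = 1.602176634 × 10^-19 J.
Since p = E/c for a photon, p = 4.003 × 10^-22 kg·m/s.
Converting to keV/c: p = 749.0 keV/c ≈ 749 keV/c.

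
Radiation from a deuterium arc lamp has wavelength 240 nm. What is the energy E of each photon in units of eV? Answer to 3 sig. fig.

(h = 6.62607015 × 10^-34 J·s, c = 2.99792458 × 10^8 m/s, 1 eV = 1.602176634 × 10^-19 J.)
First convert: λ = 240 nm = 2.4 × 10^-7 m.
Apply E = hc/λ: E = 8.277 × 10^-19 J.
Converting to eV: E = 5.166 eV ≈ 5.17 eV.

5.17 eV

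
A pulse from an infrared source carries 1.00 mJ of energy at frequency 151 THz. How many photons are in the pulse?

Per-photon energy: E = 1.001 × 10^-19 J (from frequency = 151 THz).
N = E_total / E_photon = 0.00100 J / 1.001 × 10^-19 J = 9.99 × 10^15.

9.99 × 10^15 photons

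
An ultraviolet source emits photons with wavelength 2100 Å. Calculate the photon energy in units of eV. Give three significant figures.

5.90 eV

Convert to SI: λ = 2100 Å = 2.1e-7 m.
Since E = hc/λ for a photon, E = 9.459e-19 J.
Converting to eV: E = 5.904 eV ≈ 5.90 eV.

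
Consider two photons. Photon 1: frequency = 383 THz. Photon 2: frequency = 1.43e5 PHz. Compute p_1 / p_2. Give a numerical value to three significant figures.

2.68e-6

p_1 = 8.465e-28 kg·m/s (from frequency = 383 THz, via p = hf/c).
p_2 = 3.161e-22 kg·m/s (from frequency = 1.43e5 PHz, via p = hf/c).
Ratio = 8.465e-28 / 3.161e-22 = 2.68e-6.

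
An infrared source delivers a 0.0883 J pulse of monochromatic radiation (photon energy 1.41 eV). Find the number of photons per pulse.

3.91·10^17 photons

Per-photon energy: E = 2.259·10^-19 J (from energy = 1.41 eV).
N = E_total / E_photon = 0.0883 J / 2.259·10^-19 J = 3.91·10^17.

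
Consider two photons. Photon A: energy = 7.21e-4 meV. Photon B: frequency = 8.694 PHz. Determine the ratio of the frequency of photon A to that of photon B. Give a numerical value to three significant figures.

2.01e-8

f_A = 1.743e8 Hz (from energy = 7.21e-4 meV, via f = E/h).
f_B = 8.694e15 Hz (from frequency = 8.694 PHz, via f given directly).
Ratio = 1.743e8 / 8.694e15 = 2.01e-8.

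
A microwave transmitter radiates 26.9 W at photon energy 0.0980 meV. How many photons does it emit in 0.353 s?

Total energy: E_total = P·t = 26.9 × 0.353 = 9.496 J.
Per-photon energy: E = 1.570 × 10^-23 J.
N = E_total / E_photon = 6.05 × 10^23.

6.05 × 10^23 photons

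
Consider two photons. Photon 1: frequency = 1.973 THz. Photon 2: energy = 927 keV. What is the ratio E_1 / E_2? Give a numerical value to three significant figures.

E_1 = 1.307·10^-21 J (from frequency = 1.973 THz, via E = hf).
E_2 = 1.485·10^-13 J (from energy = 927 keV, via E given directly).
Ratio = 1.307·10^-21 / 1.485·10^-13 = 8.80·10^-9.

8.80·10^-9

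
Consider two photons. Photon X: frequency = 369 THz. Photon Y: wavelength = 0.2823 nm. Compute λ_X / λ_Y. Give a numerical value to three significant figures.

λ_X = 8.124 × 10^-7 m (from frequency = 369 THz, via λ = c/f).
λ_Y = 2.823 × 10^-10 m (from wavelength = 0.2823 nm, via λ given directly).
Ratio = 8.124 × 10^-7 / 2.823 × 10^-10 = 2880.

2880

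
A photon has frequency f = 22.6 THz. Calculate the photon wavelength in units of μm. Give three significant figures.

13.3 μm

First convert: f = 22.6 THz = 2.26e13 Hz.
Since λ = c/f for a photon, λ = 1.327e-5 m.
Converting to μm: λ = 13.27 μm ≈ 13.3 μm.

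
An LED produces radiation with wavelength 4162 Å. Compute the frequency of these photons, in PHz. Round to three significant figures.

0.720 PHz

Use c = 2.99792458 × 10^8 m/s.
In SI units: λ = 4162 Å = 4.162 × 10^-7 m.
Since f = c/λ for a photon, f = 7.203 × 10^14 Hz.
Converting to PHz: f = 0.7203 PHz ≈ 0.720 PHz.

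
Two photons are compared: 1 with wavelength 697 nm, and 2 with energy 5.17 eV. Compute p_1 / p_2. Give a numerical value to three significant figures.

p_1 = 9.507e-28 kg·m/s (from wavelength = 697 nm, via p = h/λ).
p_2 = 2.763e-27 kg·m/s (from energy = 5.17 eV, via p = E/c).
Ratio = 9.507e-28 / 2.763e-27 = 0.344.

0.344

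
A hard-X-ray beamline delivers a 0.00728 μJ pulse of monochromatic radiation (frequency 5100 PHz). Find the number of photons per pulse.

2.15·10^6 photons

Per-photon energy: E = 3.379·10^-15 J (from frequency = 5100 PHz).
N = E_total / E_photon = 7.28·10^-9 J / 3.379·10^-15 J = 2.15·10^6.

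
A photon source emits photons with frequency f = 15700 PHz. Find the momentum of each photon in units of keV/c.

Use h = 6.62607015e-34 J·s, c = 2.99792458e8 m/s, 1 eV = 1.602176634e-19 J.
First convert: f = 15700 PHz = 1.57e19 Hz.
Apply p = hf/c: p = 3.470e-23 kg·m/s.
Converting to keV/c: p = 64.93 keV/c ≈ 64.9 keV/c.

64.9 keV/c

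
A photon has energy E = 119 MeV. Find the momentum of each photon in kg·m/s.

(c = 2.99792458e8 m/s, 1 eV = 1.602176634e-19 J.)
In SI units: E = 119 MeV = 1.9066e-11 J.
Since p = E/c for a photon, p = 6.360e-20 kg·m/s.
So p ≈ 6.36e-20 kg·m/s.

6.36e-20 kg·m/s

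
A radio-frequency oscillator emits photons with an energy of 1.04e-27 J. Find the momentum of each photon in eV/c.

6.49e-9 eV/c

Use c = 2.99792458e8 m/s, 1 eV = 1.602176634e-19 J.
Apply p = E/c: p = 3.469e-36 kg·m/s.
Converting to eV/c: p = 6.491e-9 eV/c ≈ 6.49e-9 eV/c.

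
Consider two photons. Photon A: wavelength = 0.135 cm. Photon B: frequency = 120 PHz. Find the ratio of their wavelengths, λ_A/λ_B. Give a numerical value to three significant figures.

λ_A = 0.001350 m (from wavelength = 0.135 cm, via λ given directly).
λ_B = 2.498 × 10^-9 m (from frequency = 120 PHz, via λ = c/f).
Ratio = 0.001350 / 2.498 × 10^-9 = 5.40 × 10^5.

5.40 × 10^5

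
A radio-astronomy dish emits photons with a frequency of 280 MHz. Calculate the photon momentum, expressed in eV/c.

1.16e-6 eV/c

Take h = 6.62607015e-34 J·s, c = 2.99792458e8 m/s, 1 eV = 1.602176634e-19 J.
In SI units: f = 280 MHz = 2.80e8 Hz.
Since p = hf/c for a photon, p = 6.189e-34 kg·m/s.
Converting to eV/c: p = 1.158e-6 eV/c ≈ 1.16e-6 eV/c.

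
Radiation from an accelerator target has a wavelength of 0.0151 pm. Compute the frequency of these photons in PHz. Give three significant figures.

1.99e7 PHz

(c = 2.99792458e8 m/s.)
First convert: λ = 0.0151 pm = 1.51e-14 m.
The photon relation is f = c/λ, giving f = 1.985e22 Hz.
Converting to PHz: f = 1.985e7 PHz ≈ 1.99e7 PHz.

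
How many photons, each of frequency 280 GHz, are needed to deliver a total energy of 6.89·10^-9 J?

Per-photon energy: E = 1.855·10^-22 J (from frequency = 280 GHz).
N = E_total / E_photon = 6.89·10^-9 J / 1.855·10^-22 J = 3.71·10^13.

3.71·10^13 photons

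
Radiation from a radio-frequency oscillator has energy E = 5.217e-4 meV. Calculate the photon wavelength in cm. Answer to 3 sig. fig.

238 cm

Use h = 6.62607015e-34 J·s, c = 2.99792458e8 m/s, 1 eV = 1.602176634e-19 J.
Convert to SI: E = 5.217e-4 meV = 8.3586e-26 J.
For a photon λ = hc/E, so λ = 2.377 m.
Converting to cm: λ = 237.7 cm ≈ 238 cm.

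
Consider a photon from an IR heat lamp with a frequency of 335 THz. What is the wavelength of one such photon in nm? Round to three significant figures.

First convert: f = 335 THz = 3.35·10^14 Hz.
Since λ = c/f for a photon, λ = 8.949·10^-7 m.
Converting to nm: λ = 894.9 nm ≈ 895 nm.

895 nm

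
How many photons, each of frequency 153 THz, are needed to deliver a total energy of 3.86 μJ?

3.81 × 10^13 photons

Per-photon energy: E = 1.014 × 10^-19 J (from frequency = 153 THz).
N = E_total / E_photon = 3.86 × 10^-6 J / 1.014 × 10^-19 J = 3.81 × 10^13.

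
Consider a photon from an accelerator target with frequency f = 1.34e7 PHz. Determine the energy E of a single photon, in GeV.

Use h = 6.62607015e-34 J·s, 1 eV = 1.602176634e-19 J.
Convert to SI: f = 1.34e7 PHz = 1.34e22 Hz.
Since E = hf for a photon, E = 8.879e-12 J.
Converting to GeV: E = 0.05542 GeV ≈ 0.0554 GeV.

0.0554 GeV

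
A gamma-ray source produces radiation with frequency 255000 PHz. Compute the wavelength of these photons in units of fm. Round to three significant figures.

Use c = 2.99792458 × 10^8 m/s.
First convert: f = 255000 PHz = 2.550 × 10^20 Hz.
The photon relation is λ = c/f, giving λ = 1.176 × 10^-12 m.
Converting to fm: λ = 1176 fm ≈ 1180 fm.

1180 fm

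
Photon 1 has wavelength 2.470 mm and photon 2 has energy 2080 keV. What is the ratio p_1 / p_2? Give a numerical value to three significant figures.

2.41·10^-10

p_1 = 2.683·10^-31 kg·m/s (from wavelength = 2.470 mm, via p = h/λ).
p_2 = 1.112·10^-21 kg·m/s (from energy = 2080 keV, via p = E/c).
Ratio = 2.683·10^-31 / 1.112·10^-21 = 2.41·10^-10.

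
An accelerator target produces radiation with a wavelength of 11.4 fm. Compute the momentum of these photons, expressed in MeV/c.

109 MeV/c

In SI units: λ = 11.4 fm = 1.14e-14 m.
Apply p = h/λ: p = 5.812e-20 kg·m/s.
Converting to MeV/c: p = 108.8 MeV/c ≈ 109 MeV/c.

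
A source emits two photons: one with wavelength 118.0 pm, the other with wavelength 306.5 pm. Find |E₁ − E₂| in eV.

6460 eV

Using E = hc/λ: E₁ = 1.6834e-15 J, E₂ = 6.4811e-16 J.
|ΔE| = |1.6834e-15 − 6.4811e-16| = 1.04e-15 J = 6460 eV.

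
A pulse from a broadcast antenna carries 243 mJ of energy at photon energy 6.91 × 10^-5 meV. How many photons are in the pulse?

Per-photon energy: E = 1.107 × 10^-26 J (from energy = 6.91 × 10^-5 meV).
N = E_total / E_photon = 0.243 J / 1.107 × 10^-26 J = 2.19 × 10^25.

2.19 × 10^25 photons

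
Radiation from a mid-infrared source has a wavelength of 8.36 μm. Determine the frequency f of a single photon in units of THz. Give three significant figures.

35.9 THz

Take c = 2.99792458 × 10^8 m/s.
First convert: λ = 8.36 μm = 8.36 × 10^-6 m.
Since f = c/λ for a photon, f = 3.586 × 10^13 Hz.
Converting to THz: f = 35.86 THz ≈ 35.9 THz.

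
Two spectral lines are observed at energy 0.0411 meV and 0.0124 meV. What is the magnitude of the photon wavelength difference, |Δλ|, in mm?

69.8 mm

Using λ = hc/E: λ₁ = 0.03017 m, λ₂ = 0.09999 m.
|Δλ| = |0.03017 − 0.09999| = 0.0698 m = 69.8 mm.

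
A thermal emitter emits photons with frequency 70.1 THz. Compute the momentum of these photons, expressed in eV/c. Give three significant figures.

0.290 eV/c

In SI units: f = 70.1 THz = 7.01e13 Hz.
Apply p = hf/c: p = 1.549e-28 kg·m/s.
Converting to eV/c: p = 0.2899 eV/c ≈ 0.290 eV/c.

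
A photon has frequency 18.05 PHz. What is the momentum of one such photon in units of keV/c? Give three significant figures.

(h = 6.62607015e-34 J·s, c = 2.99792458e8 m/s, 1 eV = 1.602176634e-19 J.)
In SI units: f = 18.05 PHz = 1.805e16 Hz.
For a photon p = hf/c, so p = 3.989e-26 kg·m/s.
Converting to keV/c: p = 0.07465 keV/c ≈ 0.0746 keV/c.

0.0746 keV/c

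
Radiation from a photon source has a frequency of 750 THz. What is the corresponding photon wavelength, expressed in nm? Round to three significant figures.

400 nm

Use c = 2.99792458e8 m/s.
In SI units: f = 750 THz = 7.50e14 Hz.
Since λ = c/f for a photon, λ = 3.997e-7 m.
Converting to nm: λ = 399.7 nm ≈ 400 nm.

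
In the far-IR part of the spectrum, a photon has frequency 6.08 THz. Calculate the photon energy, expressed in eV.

Take h = 6.62607015e-34 J·s, 1 eV = 1.602176634e-19 J.
First convert: f = 6.08 THz = 6.08e12 Hz.
Since E = hf for a photon, E = 4.029e-21 J.
Converting to eV: E = 0.02514 eV ≈ 0.0251 eV.

0.0251 eV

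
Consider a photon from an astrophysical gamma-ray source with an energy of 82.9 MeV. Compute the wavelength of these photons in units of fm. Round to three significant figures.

Use h = 6.62607015e-34 J·s, c = 2.99792458e8 m/s, 1 eV = 1.602176634e-19 J.
In SI units: E = 82.9 MeV = 1.3282e-11 J.
Apply λ = hc/E: λ = 1.496e-14 m.
Converting to fm: λ = 14.96 fm ≈ 15.0 fm.

15.0 fm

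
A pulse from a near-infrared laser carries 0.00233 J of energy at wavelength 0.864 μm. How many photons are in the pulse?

1.01 × 10^16 photons

Per-photon energy: E = 2.299 × 10^-19 J (from wavelength = 0.864 μm).
N = E_total / E_photon = 0.00233 J / 2.299 × 10^-19 J = 1.01 × 10^16.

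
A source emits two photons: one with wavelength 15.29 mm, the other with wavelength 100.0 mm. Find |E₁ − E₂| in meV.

0.0687 meV

Using E = hc/λ: E₁ = 1.2992 × 10^-23 J, E₂ = 1.9864 × 10^-24 J.
|ΔE| = |1.2992 × 10^-23 − 1.9864 × 10^-24| = 1.10 × 10^-23 J = 0.0687 meV.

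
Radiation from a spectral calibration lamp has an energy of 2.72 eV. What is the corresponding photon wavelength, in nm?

456 nm

In SI units: E = 2.72 eV = 4.3579e-19 J.
Apply λ = hc/E: λ = 4.558e-7 m.
Converting to nm: λ = 455.8 nm ≈ 456 nm.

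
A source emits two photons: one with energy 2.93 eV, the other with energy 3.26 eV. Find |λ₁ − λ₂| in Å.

Using λ = hc/E: λ₁ = 4.232e-7 m, λ₂ = 3.803e-7 m.
|Δλ| = |4.232e-7 − 3.803e-7| = 4.28e-8 m = 428 Å.

428 Å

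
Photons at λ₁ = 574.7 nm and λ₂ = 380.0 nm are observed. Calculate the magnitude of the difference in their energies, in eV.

1.11 eV

Using E = hc/λ: E₁ = 3.4565 × 10^-19 J, E₂ = 5.2275 × 10^-19 J.
|ΔE| = |3.4565 × 10^-19 − 5.2275 × 10^-19| = 1.77 × 10^-19 J = 1.11 eV.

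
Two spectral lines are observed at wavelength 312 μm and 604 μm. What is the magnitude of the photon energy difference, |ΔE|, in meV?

1.92 meV

Using E = hc/λ: E₁ = 6.367 × 10^-22 J, E₂ = 3.289 × 10^-22 J.
|ΔE| = |6.367 × 10^-22 − 3.289 × 10^-22| = 3.08 × 10^-22 J = 1.92 meV.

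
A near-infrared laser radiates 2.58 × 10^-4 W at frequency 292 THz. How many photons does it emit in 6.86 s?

9.15 × 10^15 photons

Total energy: E_total = P·t = 2.58 × 10^-4 × 6.86 = 0.001770 J.
Per-photon energy: E = 1.935 × 10^-19 J.
N = E_total / E_photon = 9.15 × 10^15.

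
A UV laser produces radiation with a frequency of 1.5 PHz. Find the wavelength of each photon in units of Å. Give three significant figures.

2000 Å

Convert to SI: f = 1.5 PHz = 1.5 × 10^15 Hz.
Since λ = c/f for a photon, λ = 1.999 × 10^-7 m.
Converting to Å: λ = 1999 Å ≈ 2000 Å.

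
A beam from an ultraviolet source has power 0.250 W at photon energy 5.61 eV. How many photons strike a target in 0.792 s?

2.20e17 photons

Total energy: E_total = P·t = 0.250 × 0.792 = 0.1980 J.
Per-photon energy: E = 8.988e-19 J.
N = E_total / E_photon = 2.20e17.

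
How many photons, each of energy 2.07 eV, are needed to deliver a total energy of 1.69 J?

Per-photon energy: E = 3.317e-19 J (from energy = 2.07 eV).
N = E_total / E_photon = 1.69 J / 3.317e-19 J = 5.10e18.

5.10e18 photons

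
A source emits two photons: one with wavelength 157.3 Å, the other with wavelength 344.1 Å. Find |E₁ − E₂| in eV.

42.8 eV

Using E = hc/λ: E₁ = 1.2628 × 10^-17 J, E₂ = 5.7729 × 10^-18 J.
|ΔE| = |1.2628 × 10^-17 − 5.7729 × 10^-18| = 6.86 × 10^-18 J = 42.8 eV.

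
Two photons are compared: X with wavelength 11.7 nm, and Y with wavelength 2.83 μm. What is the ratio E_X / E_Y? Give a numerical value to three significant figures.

E_X = 1.698 × 10^-17 J (from wavelength = 11.7 nm, via E = hc/λ).
E_Y = 7.019 × 10^-20 J (from wavelength = 2.83 μm, via E = hc/λ).
Ratio = 1.698 × 10^-17 / 7.019 × 10^-20 = 242.

242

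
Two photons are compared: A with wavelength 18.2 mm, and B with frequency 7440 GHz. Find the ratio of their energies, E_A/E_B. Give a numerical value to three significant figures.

2.21 × 10^-3

E_A = 1.091 × 10^-23 J (from wavelength = 18.2 mm, via E = hc/λ).
E_B = 4.930 × 10^-21 J (from frequency = 7440 GHz, via E = hf).
Ratio = 1.091 × 10^-23 / 4.930 × 10^-21 = 2.21 × 10^-3.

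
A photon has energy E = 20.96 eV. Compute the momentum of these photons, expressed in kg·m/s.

1.12e-26 kg·m/s

Take c = 2.99792458e8 m/s, 1 eV = 1.602176634e-19 J.
In SI units: E = 20.96 eV = 3.3582e-18 J.
Since p = E/c for a photon, p = 1.120e-26 kg·m/s.
So p ≈ 1.12e-26 kg·m/s.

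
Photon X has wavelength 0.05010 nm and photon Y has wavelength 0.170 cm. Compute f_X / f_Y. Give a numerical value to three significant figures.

3.39 × 10^7

f_X = 5.984 × 10^18 Hz (from wavelength = 0.05010 nm, via f = c/λ).
f_Y = 1.763 × 10^11 Hz (from wavelength = 0.170 cm, via f = c/λ).
Ratio = 5.984 × 10^18 / 1.763 × 10^11 = 3.39 × 10^7.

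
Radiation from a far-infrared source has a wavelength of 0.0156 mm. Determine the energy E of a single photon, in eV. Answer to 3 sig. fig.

Convert to SI: λ = 0.0156 mm = 1.56 × 10^-5 m.
Apply E = hc/λ: E = 1.273 × 10^-20 J.
Converting to eV: E = 0.07948 eV ≈ 0.0795 eV.

0.0795 eV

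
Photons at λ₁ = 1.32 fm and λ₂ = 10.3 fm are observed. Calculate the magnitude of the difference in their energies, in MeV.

Using E = hc/λ: E₁ = 1.505e-10 J, E₂ = 1.929e-11 J.
|ΔE| = |1.505e-10 − 1.929e-11| = 1.31e-10 J = 819 MeV.

819 MeV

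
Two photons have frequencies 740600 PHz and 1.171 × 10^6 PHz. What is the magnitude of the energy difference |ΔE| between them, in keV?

Using E = hf: E₁ = 4.9073 × 10^-13 J, E₂ = 7.7591 × 10^-13 J.
|ΔE| = |4.9073 × 10^-13 − 7.7591 × 10^-13| = 2.85 × 10^-13 J = 1780 keV.

1780 keV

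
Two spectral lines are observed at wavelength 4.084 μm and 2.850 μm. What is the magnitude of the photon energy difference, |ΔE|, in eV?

Using E = hc/λ: E₁ = 4.8640e-20 J, E₂ = 6.9700e-20 J.
|ΔE| = |4.8640e-20 − 6.9700e-20| = 2.11e-20 J = 0.131 eV.

0.131 eV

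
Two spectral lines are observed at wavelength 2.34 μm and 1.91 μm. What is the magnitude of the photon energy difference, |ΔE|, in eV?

Using E = hc/λ: E₁ = 8.489e-20 J, E₂ = 1.040e-19 J.
|ΔE| = |8.489e-20 − 1.040e-19| = 1.91e-20 J = 0.119 eV.

0.119 eV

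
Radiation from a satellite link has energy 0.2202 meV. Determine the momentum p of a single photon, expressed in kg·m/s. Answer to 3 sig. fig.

Take c = 2.99792458 × 10^8 m/s, 1 eV = 1.602176634 × 10^-19 J.
In SI units: E = 0.2202 meV = 3.5280 × 10^-23 J.
Since p = E/c for a photon, p = 1.177 × 10^-31 kg·m/s.
So p ≈ 1.18 × 10^-31 kg·m/s.

1.18 × 10^-31 kg·m/s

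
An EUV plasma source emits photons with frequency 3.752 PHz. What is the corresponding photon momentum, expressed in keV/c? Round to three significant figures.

0.0155 keV/c

Convert to SI: f = 3.752 PHz = 3.752 × 10^15 Hz.
Apply p = hf/c: p = 8.293 × 10^-27 kg·m/s.
Converting to keV/c: p = 0.01552 keV/c ≈ 0.0155 keV/c.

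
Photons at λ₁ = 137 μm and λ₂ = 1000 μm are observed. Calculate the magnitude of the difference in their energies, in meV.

Using E = hc/λ: E₁ = 1.450·10^-21 J, E₂ = 1.986·10^-22 J.
|ΔE| = |1.450·10^-21 − 1.986·10^-22| = 1.25·10^-21 J = 7.81 meV.

7.81 meV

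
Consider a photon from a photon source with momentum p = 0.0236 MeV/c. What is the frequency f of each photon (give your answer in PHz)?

Convert to SI: p = 0.0236 MeV/c = 1.2613e-23 kg·m/s.
For a photon f = pc/h, so f = 5.706e18 Hz.
Converting to PHz: f = 5706 PHz ≈ 5710 PHz.

5710 PHz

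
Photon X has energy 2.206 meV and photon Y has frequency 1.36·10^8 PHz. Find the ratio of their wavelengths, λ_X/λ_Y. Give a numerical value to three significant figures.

λ_X = 5.620·10^-4 m (from energy = 2.206 meV, via λ = hc/E).
λ_Y = 2.204·10^-15 m (from frequency = 1.36·10^8 PHz, via λ = c/f).
Ratio = 5.620·10^-4 / 2.204·10^-15 = 2.55·10^11.

2.55·10^11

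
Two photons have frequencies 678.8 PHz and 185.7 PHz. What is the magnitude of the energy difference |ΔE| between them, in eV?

2040 eV

Using E = hf: E₁ = 4.4978e-16 J, E₂ = 1.2305e-16 J.
|ΔE| = |4.4978e-16 − 1.2305e-16| = 3.27e-16 J = 2040 eV.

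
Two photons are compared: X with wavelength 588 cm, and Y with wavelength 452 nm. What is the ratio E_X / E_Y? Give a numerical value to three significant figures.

E_X = 3.378 × 10^-26 J (from wavelength = 588 cm, via E = hc/λ).
E_Y = 4.395 × 10^-19 J (from wavelength = 452 nm, via E = hc/λ).
Ratio = 3.378 × 10^-26 / 4.395 × 10^-19 = 7.69 × 10^-8.

7.69 × 10^-8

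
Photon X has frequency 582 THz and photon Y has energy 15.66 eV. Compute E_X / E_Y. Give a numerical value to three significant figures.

0.154

E_X = 3.856 × 10^-19 J (from frequency = 582 THz, via E = hf).
E_Y = 2.509 × 10^-18 J (from energy = 15.66 eV, via E given directly).
Ratio = 3.856 × 10^-19 / 2.509 × 10^-18 = 0.154.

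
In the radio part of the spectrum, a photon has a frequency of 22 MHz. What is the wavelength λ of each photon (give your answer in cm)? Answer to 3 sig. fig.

(c = 2.99792458e8 m/s.)
In SI units: f = 22 MHz = 2.2e7 Hz.
The photon relation is λ = c/f, giving λ = 13.63 m.
Converting to cm: λ = 1363 cm ≈ 1360 cm.

1360 cm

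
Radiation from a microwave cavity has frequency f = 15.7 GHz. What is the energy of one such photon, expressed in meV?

0.0649 meV

Take h = 6.62607015 × 10^-34 J·s, 1 eV = 1.602176634 × 10^-19 J.
In SI units: f = 15.7 GHz = 1.57 × 10^10 Hz.
Apply E = hf: E = 1.040 × 10^-23 J.
Converting to meV: E = 0.06493 meV ≈ 0.0649 meV.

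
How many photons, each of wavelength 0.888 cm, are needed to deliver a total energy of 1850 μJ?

8.27·10^19 photons

Per-photon energy: E = 2.237·10^-23 J (from wavelength = 0.888 cm).
N = E_total / E_photon = 0.00185 J / 2.237·10^-23 J = 8.27·10^19.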